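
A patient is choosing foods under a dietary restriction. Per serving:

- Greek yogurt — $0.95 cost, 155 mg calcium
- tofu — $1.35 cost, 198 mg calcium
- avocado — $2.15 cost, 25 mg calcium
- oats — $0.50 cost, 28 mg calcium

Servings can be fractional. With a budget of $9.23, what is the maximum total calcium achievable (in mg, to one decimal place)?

Calcium per dollar: Greek yogurt 163.2, tofu 146.7, oats 56, avocado 11.63.
With no serving limits, spend the whole cost allowance on Greek yogurt: $9.23 / $0.95 × 155 mg = 1505.9 mg.

1505.9 mg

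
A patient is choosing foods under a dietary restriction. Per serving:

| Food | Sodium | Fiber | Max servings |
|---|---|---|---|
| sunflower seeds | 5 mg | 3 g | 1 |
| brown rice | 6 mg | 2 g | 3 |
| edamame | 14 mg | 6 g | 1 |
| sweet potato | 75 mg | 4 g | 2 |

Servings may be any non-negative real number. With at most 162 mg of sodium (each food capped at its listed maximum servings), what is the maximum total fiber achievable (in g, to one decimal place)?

21.7 g

Fiber per mg sodium: sunflower seeds 0.6, edamame 0.4286, brown rice 0.3333, sweet potato 0.05333.
Take 1 serving of sunflower seeds: uses 5 mg sodium, +3.0 g fiber (running total 3.0 g).
Take 1 serving of edamame: uses 14 mg sodium, +6.0 g fiber (running total 9.0 g).
Take 3 servings of brown rice: uses 18 mg sodium, +6.0 g fiber (running total 15.0 g).
Take 1.667 servings of sweet potato: uses 125 mg sodium, +6.7 g fiber (running total 21.7 g).
Greedy by best ratio exhausts the sodium allowance optimally: 21.7 g.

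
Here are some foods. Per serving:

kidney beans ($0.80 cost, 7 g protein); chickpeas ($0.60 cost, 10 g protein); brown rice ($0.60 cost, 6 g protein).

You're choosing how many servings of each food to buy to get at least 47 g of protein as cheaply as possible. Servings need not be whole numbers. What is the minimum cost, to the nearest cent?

Cost per g of protein: chickpeas $0.0600, brown rice $0.1000, kidney beans $0.1143.
With no serving limits, use only chickpeas: 47 g / 10 g = 4.7 servings × $0.60 = $2.82.

$2.82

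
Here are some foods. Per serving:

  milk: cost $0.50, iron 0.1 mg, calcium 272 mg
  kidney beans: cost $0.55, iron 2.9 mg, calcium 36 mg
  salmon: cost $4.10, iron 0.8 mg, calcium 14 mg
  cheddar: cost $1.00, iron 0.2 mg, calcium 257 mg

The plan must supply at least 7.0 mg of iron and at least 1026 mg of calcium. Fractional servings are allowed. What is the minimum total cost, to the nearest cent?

The cheapest plan sits at a corner of the feasible region — with two constraints it uses at most two foods.
milk only: max(7.0/0.1, 1026/272) = 70 servings → $35.00.
kidney beans only: max(7.0/2.9, 1026/36) = 28.5 servings → $15.68.
salmon only: max(7.0/0.8, 1026/14) = 73.29 servings → $300.47.
cheddar only: max(7.0/0.2, 1026/257) = 35 servings → $35.00.
milk + kidney beans with both tight: 3.468 servings and 2.294 servings → $3.00.
milk + salmon with both tight: 3.343 servings and 8.332 servings → $35.83.
milk + cheddar with both targets exact would need a negative amount; discard.
kidney beans + salmon: the both-tight solution has a negative serving — not a feasible corner.
kidney beans + cheddar with both tight: 2.159 servings and 3.69 servings → $4.88.
salmon + cheddar with both tight: 7.859 servings and 3.564 servings → $35.79.
Cheapest feasible corner: $3.00.

$3.00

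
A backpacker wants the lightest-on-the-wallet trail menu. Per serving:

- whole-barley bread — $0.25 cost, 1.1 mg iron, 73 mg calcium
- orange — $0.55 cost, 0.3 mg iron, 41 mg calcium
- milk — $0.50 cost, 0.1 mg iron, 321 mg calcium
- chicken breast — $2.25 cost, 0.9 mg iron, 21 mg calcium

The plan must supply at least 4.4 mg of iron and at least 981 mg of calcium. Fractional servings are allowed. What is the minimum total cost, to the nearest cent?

$2.05

For a min-cost LP with two ≥-constraints, a basic feasible solution has at most two positive variables.
whole-barley bread only: max(4.4/1.1, 981/73) = 13.44 servings → $3.36.
orange only: max(4.4/0.3, 981/41) = 23.93 servings → $13.16.
milk only: max(4.4/0.1, 981/321) = 44 servings → $22.00.
chicken breast only: max(4.4/0.9, 981/21) = 46.71 servings → $105.11.
whole-barley bread + orange with both targets exact would need a negative amount; discard.
whole-barley bread + milk with both tight: 3.801 servings and 2.192 servings → $2.05.
whole-barley bread + chicken breast: the both-tight solution has a negative serving — not a feasible corner.
orange + milk with both tight: 14.25 servings and 1.235 servings → $8.46.
orange + chicken breast with both targets exact would need a negative amount; discard.
milk + chicken breast with both tight: 2.756 servings and 4.583 servings → $11.69.
So the least-cost plan costs $2.05.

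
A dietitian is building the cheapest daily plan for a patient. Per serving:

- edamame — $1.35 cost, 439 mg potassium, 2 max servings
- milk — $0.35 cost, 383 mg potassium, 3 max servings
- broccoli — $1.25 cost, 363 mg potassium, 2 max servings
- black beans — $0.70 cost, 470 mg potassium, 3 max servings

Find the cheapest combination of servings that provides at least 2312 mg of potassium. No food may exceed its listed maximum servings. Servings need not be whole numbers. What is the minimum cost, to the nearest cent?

$2.78

Cost per mg of potassium: milk $0.0009, black beans $0.0015, edamame $0.0031, broccoli $0.0034.
Take 3 servings of milk: +1149.0 mg potassium for $1.05 (total $1.05, still need 1163.0 mg).
Take 2.474 servings of black beans: +1163.0 mg potassium for $1.73 (total $2.78, still need 0.0 mg).
Greedy by cheapest-per-mg is optimal for a single linear constraint, so the minimum cost is $2.78.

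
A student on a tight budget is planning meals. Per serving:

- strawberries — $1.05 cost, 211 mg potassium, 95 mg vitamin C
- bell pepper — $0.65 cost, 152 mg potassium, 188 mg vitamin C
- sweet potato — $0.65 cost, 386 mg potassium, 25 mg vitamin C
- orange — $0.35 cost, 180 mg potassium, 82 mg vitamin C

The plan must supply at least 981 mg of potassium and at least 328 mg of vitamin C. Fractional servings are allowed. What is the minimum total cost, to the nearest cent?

$1.83

With two linear requirements the optimum uses one or two foods; enumerate the corners.
strawberries only: max(981/211, 328/95) = 4.649 servings → $4.88.
bell pepper only: max(981/152, 328/188) = 6.454 servings → $4.20.
sweet potato only: max(981/386, 328/25) = 13.12 servings → $8.53.
orange only: max(981/180, 328/82) = 5.45 servings → $1.91.
strawberries + bell pepper with both targets exact would need a negative amount; discard.
strawberries + sweet potato with both tight: 3.252 servings and 0.764 servings → $3.91.
strawberries + orange: intersection lies outside the first quadrant.
bell pepper + sweet potato with both tight: 1.484 servings and 1.957 servings → $2.24.
bell pepper + orange: the both-tight solution has a negative serving — not a feasible corner.
sweet potato + orange with both tight: 0.7882 servings and 3.76 servings → $1.83.
Cheapest feasible corner: $1.83.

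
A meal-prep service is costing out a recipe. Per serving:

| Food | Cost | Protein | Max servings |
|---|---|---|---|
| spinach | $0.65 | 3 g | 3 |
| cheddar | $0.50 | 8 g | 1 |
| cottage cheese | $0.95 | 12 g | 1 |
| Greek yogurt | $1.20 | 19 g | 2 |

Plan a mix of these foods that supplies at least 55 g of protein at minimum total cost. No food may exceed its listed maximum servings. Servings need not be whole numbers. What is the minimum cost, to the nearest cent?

Cost per g of protein: cheddar $0.0625, Greek yogurt $0.0632, cottage cheese $0.0792, spinach $0.2167.
Take 1 serving of cheddar: +8.0 g protein for $0.50 (total $0.50, still need 47.0 g).
Take 2 servings of Greek yogurt: +38.0 g protein for $2.40 (total $2.90, still need 9.0 g).
Take 0.75 servings of cottage cheese: +9.0 g protein for $0.71 (total $3.61, still need 0.0 g).
Greedy by cheapest-per-g is optimal for a single linear constraint, so the minimum cost is $3.61.

$3.61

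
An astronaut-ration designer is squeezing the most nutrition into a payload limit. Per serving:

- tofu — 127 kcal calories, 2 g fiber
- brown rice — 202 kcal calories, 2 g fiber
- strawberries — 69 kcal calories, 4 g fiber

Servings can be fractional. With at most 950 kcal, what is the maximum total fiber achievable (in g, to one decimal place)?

Fiber per kcal: strawberries 0.05797, tofu 0.01575, brown rice 0.009901.
With no serving limits, spend the whole calories allowance on strawberries: 950 kcal / 69 kcal × 4 g = 55.1 g.

55.1 g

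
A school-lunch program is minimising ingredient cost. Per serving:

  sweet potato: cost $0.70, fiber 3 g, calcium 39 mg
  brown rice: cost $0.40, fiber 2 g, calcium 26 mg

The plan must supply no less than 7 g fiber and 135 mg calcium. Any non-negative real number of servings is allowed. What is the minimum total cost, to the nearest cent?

Check every corner: each single food scaled to meet both minima, and each pair solved so both constraints bind.
sweet potato only: max(7/3, 135/39) = 3.462 servings → $2.42.
brown rice only: max(7/2, 135/26) = 5.192 servings → $2.08.
sweet potato + brown rice (both tight): parallel constraints — no distinct corner.
Cheapest feasible corner: $2.08.

$2.08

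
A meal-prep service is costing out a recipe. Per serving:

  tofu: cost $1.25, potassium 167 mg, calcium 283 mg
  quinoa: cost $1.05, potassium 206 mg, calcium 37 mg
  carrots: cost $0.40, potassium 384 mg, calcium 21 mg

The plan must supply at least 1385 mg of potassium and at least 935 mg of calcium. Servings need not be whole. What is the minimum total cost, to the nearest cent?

An LP optimum is at a vertex; with two nutrient constraints at most two foods are used. Check each candidate.
tofu only: max(1385/167, 935/283) = 8.293 servings → $10.37.
quinoa only: max(1385/206, 935/37) = 25.27 servings → $26.53.
carrots only: max(1385/384, 935/21) = 44.52 servings → $17.81.
tofu + quinoa with both tight: 2.712 servings and 4.524 servings → $8.14.
tofu + carrots with both tight: 3.137 servings and 2.242 servings → $4.82.
quinoa + carrots with both targets exact would need a negative amount; discard.
The minimum over all feasible corners is $4.82.

$4.82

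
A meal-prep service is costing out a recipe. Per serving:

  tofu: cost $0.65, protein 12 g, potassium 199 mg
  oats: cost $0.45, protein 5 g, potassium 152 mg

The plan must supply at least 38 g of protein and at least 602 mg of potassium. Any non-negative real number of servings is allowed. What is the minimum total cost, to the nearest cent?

$2.06

A basic optimal solution has at most two foods positive. Try each food alone and each pair with both targets met exactly.
tofu only: max(38/12, 602/199) = 3.167 servings → $2.06.
oats only: max(38/5, 602/152) = 7.6 servings → $3.42.
tofu + oats: intersection lies outside the first quadrant.
The minimum over all feasible corners is $2.06.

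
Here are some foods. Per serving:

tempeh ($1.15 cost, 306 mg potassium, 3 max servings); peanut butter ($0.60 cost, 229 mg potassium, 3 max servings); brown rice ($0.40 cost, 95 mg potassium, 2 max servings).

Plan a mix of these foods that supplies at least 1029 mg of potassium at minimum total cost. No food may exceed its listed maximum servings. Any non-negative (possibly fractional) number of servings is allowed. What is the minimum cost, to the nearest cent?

Cost per mg of potassium: peanut butter $0.0026, tempeh $0.0038, brown rice $0.0042.
Take 3 servings of peanut butter: +687.0 mg potassium for $1.80 (total $1.80, still need 342.0 mg).
Take 1.118 servings of tempeh: +342.0 mg potassium for $1.29 (total $3.09, still need 0.0 mg).
Greedy by cheapest-per-mg is optimal for a single linear constraint, so the minimum cost is $3.09.

$3.09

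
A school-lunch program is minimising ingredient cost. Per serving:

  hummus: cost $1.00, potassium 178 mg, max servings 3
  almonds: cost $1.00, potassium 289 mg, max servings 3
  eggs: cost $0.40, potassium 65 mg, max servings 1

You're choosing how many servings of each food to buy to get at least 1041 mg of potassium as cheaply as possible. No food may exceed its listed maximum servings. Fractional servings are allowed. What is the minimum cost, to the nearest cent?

Cost per mg of potassium: almonds $0.0035, hummus $0.0056, eggs $0.0062.
Take 3 servings of almonds: +867.0 mg potassium for $3.00 (total $3.00, still need 174.0 mg).
Take 0.9775 servings of hummus: +174.0 mg potassium for $0.98 (total $3.98, still need 0.0 mg).
Filling from the cheapest source first is optimal under one linear minimum: $3.98.

$3.98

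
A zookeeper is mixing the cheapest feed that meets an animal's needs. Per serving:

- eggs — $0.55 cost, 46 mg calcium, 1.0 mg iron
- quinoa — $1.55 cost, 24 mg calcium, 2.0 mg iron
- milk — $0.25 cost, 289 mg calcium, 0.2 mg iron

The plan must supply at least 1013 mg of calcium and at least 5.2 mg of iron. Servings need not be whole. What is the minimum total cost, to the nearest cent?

$3.25

A basic optimal solution has at most two foods positive. Try each food alone and each pair with both targets met exactly.
eggs only: max(1013/46, 5.2/1.0) = 22.02 servings → $12.11.
quinoa only: max(1013/24, 5.2/2.0) = 42.21 servings → $65.42.
milk only: max(1013/289, 5.2/0.2) = 26 servings → $6.50.
eggs + quinoa: the both-tight solution has a negative serving — not a feasible corner.
eggs + milk with both tight: 4.647 servings and 2.766 servings → $3.25.
quinoa + milk with both tight: 2.268 servings and 3.317 servings → $4.35.
The minimum over all feasible corners is $3.25.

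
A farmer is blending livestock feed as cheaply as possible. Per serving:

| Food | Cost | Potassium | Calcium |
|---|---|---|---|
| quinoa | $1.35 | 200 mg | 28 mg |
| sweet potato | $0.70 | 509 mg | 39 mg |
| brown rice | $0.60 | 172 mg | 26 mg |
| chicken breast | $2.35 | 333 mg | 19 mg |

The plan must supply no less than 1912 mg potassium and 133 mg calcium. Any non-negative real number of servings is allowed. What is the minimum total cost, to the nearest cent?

A basic optimal solution has at most two foods positive. Try each food alone and each pair with both targets met exactly.
quinoa only: max(1912/200, 133/28) = 9.56 servings → $12.91.
sweet potato only: max(1912/509, 133/39) = 3.756 servings → $2.63.
brown rice only: max(1912/172, 133/26) = 11.12 servings → $6.67.
chicken breast only: max(1912/333, 133/19) = 7 servings → $16.45.
quinoa + sweet potato with both targets exact would need a negative amount; discard.
quinoa + brown rice: the both-tight solution has a negative serving — not a feasible corner.
quinoa + chicken breast with both tight: 1.441 servings and 4.876 servings → $13.40.
sweet potato + brown rice with both targets exact would need a negative amount; discard.
sweet potato + chicken breast with both tight: 2.401 servings and 2.072 servings → $6.55.
brown rice + chicken breast with both tight: 1.477 servings and 4.979 servings → $12.59.
So the least-cost plan costs $2.63.

$2.63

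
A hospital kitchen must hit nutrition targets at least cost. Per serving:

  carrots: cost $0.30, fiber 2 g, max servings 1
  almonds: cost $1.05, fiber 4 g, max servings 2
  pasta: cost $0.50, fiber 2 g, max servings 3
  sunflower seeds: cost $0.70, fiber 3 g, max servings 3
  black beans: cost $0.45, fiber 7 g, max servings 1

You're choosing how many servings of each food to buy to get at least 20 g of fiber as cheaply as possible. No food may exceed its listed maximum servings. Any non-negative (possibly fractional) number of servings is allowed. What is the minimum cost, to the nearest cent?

Cost per g of fiber: black beans $0.0643, carrots $0.1500, sunflower seeds $0.2333, pasta $0.2500, almonds $0.2625.
Take 1 serving of black beans: +7.0 g fiber for $0.45 (total $0.45, still need 13.0 g).
Take 1 serving of carrots: +2.0 g fiber for $0.30 (total $0.75, still need 11.0 g).
Take 3 servings of sunflower seeds: +9.0 g fiber for $2.10 (total $2.85, still need 2.0 g).
Take 1 serving of pasta: +2.0 g fiber for $0.50 (total $3.35, still need 0.0 g).
Greedy by cheapest-per-g is optimal for a single linear constraint, so the minimum cost is $3.35.

$3.35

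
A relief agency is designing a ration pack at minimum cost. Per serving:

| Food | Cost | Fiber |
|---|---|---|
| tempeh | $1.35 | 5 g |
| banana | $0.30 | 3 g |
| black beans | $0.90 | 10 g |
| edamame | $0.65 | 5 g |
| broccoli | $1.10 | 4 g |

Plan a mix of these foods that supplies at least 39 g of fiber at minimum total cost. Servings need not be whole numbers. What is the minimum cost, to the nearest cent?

$3.51

Cost per g of fiber: black beans $0.0900, banana $0.1000, edamame $0.1300, tempeh $0.2700, broccoli $0.2750.
With no serving limits, use only black beans: 39 g / 10 g = 3.9 servings × $0.90 = $3.51.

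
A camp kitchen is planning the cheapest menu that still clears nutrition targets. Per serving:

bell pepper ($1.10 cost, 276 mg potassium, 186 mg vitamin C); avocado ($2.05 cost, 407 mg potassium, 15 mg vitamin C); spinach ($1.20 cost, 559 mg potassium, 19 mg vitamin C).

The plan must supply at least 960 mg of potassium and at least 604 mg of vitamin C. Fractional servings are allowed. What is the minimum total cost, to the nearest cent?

$3.70

A basic optimal solution has at most two foods positive. Try each food alone and each pair with both targets met exactly.
bell pepper only: max(960/276, 604/186) = 3.478 servings → $3.83.
avocado only: max(960/407, 604/15) = 40.27 servings → $82.55.
spinach only: max(960/559, 604/19) = 31.79 servings → $38.15.
bell pepper + avocado with both tight: 3.234 servings and 0.1657 servings → $3.90.
bell pepper + spinach with both tight: 3.235 servings and 0.1201 servings → $3.70.
avocado + spinach: the both-tight solution has a negative serving — not a feasible corner.
The minimum over all feasible corners is $3.70.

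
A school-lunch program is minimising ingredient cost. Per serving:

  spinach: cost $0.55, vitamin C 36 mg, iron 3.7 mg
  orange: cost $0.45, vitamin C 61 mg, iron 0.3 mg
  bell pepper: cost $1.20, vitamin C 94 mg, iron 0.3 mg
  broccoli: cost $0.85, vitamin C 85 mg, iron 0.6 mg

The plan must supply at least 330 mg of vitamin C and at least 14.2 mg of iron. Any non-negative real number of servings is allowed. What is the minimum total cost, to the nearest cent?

A basic optimal solution has at most two foods positive. Try each food alone and each pair with both targets met exactly.
spinach only: max(330/36, 14.2/3.7) = 9.167 servings → $5.04.
orange only: max(330/61, 14.2/0.3) = 47.33 servings → $21.30.
bell pepper only: max(330/94, 14.2/0.3) = 47.33 servings → $56.80.
broccoli only: max(330/85, 14.2/0.6) = 23.67 servings → $20.12.
spinach + orange with both tight: 3.57 servings and 3.303 servings → $3.45.
spinach + bell pepper with both tight: 3.667 servings and 2.106 servings → $4.54.
spinach + broccoli with both tight: 3.445 servings and 2.423 servings → $3.95.
orange + bell pepper: intersection lies outside the first quadrant.
orange + broccoli with both targets exact would need a negative amount; discard.
bell pepper + broccoli with both targets exact would need a negative amount; discard.
Cheapest feasible corner: $3.45.

$3.45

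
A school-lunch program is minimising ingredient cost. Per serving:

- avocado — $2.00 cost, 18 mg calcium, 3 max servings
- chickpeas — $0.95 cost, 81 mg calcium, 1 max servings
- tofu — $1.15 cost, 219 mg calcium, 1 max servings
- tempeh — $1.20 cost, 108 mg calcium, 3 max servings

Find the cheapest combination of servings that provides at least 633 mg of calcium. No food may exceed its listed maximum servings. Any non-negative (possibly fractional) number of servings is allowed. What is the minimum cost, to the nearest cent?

Cost per mg of calcium: tofu $0.0053, tempeh $0.0111, chickpeas $0.0117, avocado $0.1111.
Take 1 serving of tofu: +219.0 mg calcium for $1.15 (total $1.15, still need 414.0 mg).
Take 3 servings of tempeh: +324.0 mg calcium for $3.60 (total $4.75, still need 90.0 mg).
Take 1 serving of chickpeas: +81.0 mg calcium for $0.95 (total $5.70, still need 9.0 mg).
Take 0.5 servings of avocado: +9.0 mg calcium for $1.00 (total $6.70, still need 0.0 mg).
Filling from the cheapest source first is optimal under one linear minimum: $6.70.

$6.70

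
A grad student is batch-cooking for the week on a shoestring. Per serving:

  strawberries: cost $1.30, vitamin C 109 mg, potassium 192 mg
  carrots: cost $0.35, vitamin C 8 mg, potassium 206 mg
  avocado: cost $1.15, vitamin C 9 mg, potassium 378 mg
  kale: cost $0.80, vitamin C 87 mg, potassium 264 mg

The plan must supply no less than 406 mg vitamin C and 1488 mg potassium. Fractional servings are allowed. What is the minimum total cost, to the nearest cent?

Two binding constraints pin down two serving amounts, so the optimal mix uses at most two foods. The candidates are each food alone (scaled to the tighter of vitamin C/potassium) and each pair with both constraints tight.
strawberries only: max(406/109, 1488/192) = 7.75 servings → $10.07.
carrots only: max(406/8, 1488/206) = 50.75 servings → $17.76.
avocado only: max(406/9, 1488/378) = 45.11 servings → $51.88.
kale only: max(406/87, 1488/264) = 5.636 servings → $4.51.
strawberries + carrots with both tight: 3.429 servings and 4.027 servings → $5.87.
strawberries + avocado with both tight: 3.549 servings and 2.134 servings → $7.07.
strawberries + kale with both targets exact would need a negative amount; discard.
carrots + avocado with both targets exact would need a negative amount; discard.
carrots + kale with both tight: 1.409 servings and 4.537 servings → $4.12.
avocado + kale with both tight: 0.73 servings and 4.591 servings → $4.51.
Cheapest feasible corner: $4.12.

$4.12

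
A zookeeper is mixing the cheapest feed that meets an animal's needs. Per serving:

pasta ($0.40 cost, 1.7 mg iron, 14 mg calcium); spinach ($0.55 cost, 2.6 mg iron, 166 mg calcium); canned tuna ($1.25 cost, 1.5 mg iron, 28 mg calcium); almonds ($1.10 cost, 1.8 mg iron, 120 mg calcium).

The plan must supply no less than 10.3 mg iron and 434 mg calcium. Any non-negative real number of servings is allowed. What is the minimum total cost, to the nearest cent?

$2.18

pasta only: max(10.3/1.7, 434/14) = 31 servings → $12.40.
spinach only: max(10.3/2.6, 434/166) = 3.962 servings → $2.18.
canned tuna only: max(10.3/1.5, 434/28) = 15.5 servings → $19.38.
almonds only: max(10.3/1.8, 434/120) = 5.722 servings → $6.29.
pasta + spinach with both tight: 2.365 servings and 2.415 servings → $2.27.
pasta + canned tuna with both targets exact would need a negative amount; discard.
pasta + almonds with both tight: 2.544 servings and 3.32 servings → $4.67.
spinach + canned tuna with both tight: 2.058 servings and 3.3 servings → $5.26.
spinach + almonds: intersection lies outside the first quadrant.
canned tuna + almonds with both tight: 3.509 servings and 2.798 servings → $7.46.
The minimum over all feasible corners is $2.18.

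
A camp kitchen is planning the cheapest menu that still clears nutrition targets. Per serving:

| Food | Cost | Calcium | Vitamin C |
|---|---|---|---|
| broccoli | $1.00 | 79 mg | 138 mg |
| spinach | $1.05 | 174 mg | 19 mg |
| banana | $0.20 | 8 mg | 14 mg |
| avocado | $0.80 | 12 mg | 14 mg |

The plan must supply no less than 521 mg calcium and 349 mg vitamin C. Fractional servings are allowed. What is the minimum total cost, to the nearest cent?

$4.33

This is a tiny linear program; its minimum lies at a vertex of the feasible set. List the vertices and price them.
broccoli only: max(521/79, 349/138) = 6.595 servings → $6.59.
spinach only: max(521/174, 349/19) = 18.37 servings → $19.29.
banana only: max(521/8, 349/14) = 65.12 servings → $13.03.
avocado only: max(521/12, 349/14) = 43.42 servings → $34.73.
broccoli + spinach with both tight: 2.258 servings and 1.969 servings → $4.33.
broccoli + banana: intersection lies outside the first quadrant.
broccoli + avocado: intersection lies outside the first quadrant.
spinach + banana with both tight: 1.971 servings and 22.25 servings → $6.52.
spinach + avocado with both tight: 1.407 servings and 23.02 servings → $19.89.
banana + avocado with both targets exact would need a negative amount; discard.
Cheapest feasible corner: $4.33.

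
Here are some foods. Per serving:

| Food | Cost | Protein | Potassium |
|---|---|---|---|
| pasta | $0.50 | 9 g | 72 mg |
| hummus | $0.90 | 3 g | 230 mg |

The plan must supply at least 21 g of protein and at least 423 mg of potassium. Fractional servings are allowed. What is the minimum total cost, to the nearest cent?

With two linear requirements the optimum uses one or two foods; enumerate the corners.
pasta only: max(21/9, 423/72) = 5.875 servings → $2.94.
hummus only: max(21/3, 423/230) = 7 servings → $6.30.
pasta + hummus with both tight: 1.921 servings and 1.238 servings → $2.07.
So the least-cost plan costs $2.07.

$2.07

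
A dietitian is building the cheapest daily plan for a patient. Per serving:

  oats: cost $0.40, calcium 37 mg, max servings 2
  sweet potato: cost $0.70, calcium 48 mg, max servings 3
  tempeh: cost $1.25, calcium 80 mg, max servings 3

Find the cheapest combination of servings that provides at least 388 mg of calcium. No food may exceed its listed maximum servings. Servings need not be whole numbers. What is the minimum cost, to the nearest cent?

Cost per mg of calcium: oats $0.0108, sweet potato $0.0146, tempeh $0.0156.
Take 2 servings of oats: +74.0 mg calcium for $0.80 (total $0.80, still need 314.0 mg).
Take 3 servings of sweet potato: +144.0 mg calcium for $2.10 (total $2.90, still need 170.0 mg).
Take 2.125 servings of tempeh: +170.0 mg calcium for $2.66 (total $5.56, still need 0.0 mg).
Filling from the cheapest source first is optimal under one linear minimum: $5.56.

$5.56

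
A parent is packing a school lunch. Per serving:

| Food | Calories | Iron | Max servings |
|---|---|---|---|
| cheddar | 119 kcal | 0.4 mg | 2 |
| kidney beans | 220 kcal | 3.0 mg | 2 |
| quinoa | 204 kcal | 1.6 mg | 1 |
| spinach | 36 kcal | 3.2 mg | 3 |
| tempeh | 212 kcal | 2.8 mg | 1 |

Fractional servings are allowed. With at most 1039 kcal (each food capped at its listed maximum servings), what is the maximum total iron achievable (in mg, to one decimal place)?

20.3 mg

Iron per kcal: spinach 0.08889, kidney beans 0.01364, tempeh 0.01321, quinoa 0.007843, cheddar 0.003361.
Take 3 servings of spinach: uses 108 kcal, +9.6 mg iron (running total 9.6 mg).
Take 2 servings of kidney beans: uses 440 kcal, +6.0 mg iron (running total 15.6 mg).
Take 1 serving of tempeh: uses 212 kcal, +2.8 mg iron (running total 18.4 mg).
Take 1 serving of quinoa: uses 204 kcal, +1.6 mg iron (running total 20.0 mg).
Take 0.6303 servings of cheddar: uses 75 kcal, +0.3 mg iron (running total 20.3 mg).
Greedy by best ratio exhausts the calories allowance optimally: 20.3 mg.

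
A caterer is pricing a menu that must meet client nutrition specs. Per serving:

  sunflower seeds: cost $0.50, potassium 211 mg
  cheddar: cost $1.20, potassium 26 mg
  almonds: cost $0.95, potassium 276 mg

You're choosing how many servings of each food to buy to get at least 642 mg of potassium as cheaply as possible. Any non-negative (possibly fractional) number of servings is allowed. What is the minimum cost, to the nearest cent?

$1.52

Cost per mg of potassium: sunflower seeds $0.0024, almonds $0.0034, cheddar $0.0462.
With no serving limits, use only sunflower seeds: 642 mg / 211 mg = 3.043 servings × $0.50 = $1.52.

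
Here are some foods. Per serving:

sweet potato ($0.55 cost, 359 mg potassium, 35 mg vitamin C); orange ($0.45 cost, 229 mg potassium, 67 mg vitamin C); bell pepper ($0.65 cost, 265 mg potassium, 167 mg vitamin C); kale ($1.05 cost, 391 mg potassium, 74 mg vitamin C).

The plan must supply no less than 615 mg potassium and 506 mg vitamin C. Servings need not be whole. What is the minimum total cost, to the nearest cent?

$1.97

At the optimum either one food covers both requirements or two foods hit both targets exactly; no other combination can be cheaper.
sweet potato only: max(615/359, 506/35) = 14.46 servings → $7.95.
orange only: max(615/229, 506/67) = 7.552 servings → $3.40.
bell pepper only: max(615/265, 506/167) = 3.03 servings → $1.97.
kale only: max(615/391, 506/74) = 6.838 servings → $7.18.
sweet potato + orange: the both-tight solution has a negative serving — not a feasible corner.
sweet potato + bell pepper with both targets exact would need a negative amount; discard.
sweet potato + kale with both targets exact would need a negative amount; discard.
orange + bell pepper with both targets exact would need a negative amount; discard.
orange + kale: the both-tight solution has a negative serving — not a feasible corner.
bell pepper + kale: intersection lies outside the first quadrant.
The minimum over all feasible corners is $1.97.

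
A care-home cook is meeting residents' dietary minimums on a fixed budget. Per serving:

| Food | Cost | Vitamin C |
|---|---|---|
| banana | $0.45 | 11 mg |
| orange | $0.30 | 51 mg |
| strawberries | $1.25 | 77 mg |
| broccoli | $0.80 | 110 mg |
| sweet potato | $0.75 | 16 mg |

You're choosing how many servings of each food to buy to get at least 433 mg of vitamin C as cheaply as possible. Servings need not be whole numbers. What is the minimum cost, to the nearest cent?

Cost per mg of vitamin C: orange $0.0059, broccoli $0.0073, strawberries $0.0162, banana $0.0409, sweet potato $0.0469.
With no serving limits, use only orange: 433 mg / 51 mg = 8.49 servings × $0.30 = $2.55.

$2.55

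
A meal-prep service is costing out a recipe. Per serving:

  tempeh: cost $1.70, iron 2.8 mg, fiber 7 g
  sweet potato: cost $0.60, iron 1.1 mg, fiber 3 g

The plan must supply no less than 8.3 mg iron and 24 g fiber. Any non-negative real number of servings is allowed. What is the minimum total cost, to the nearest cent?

With two linear requirements the optimum uses one or two foods; enumerate the corners.
tempeh only: max(8.3/2.8, 24/7) = 3.429 servings → $5.83.
sweet potato only: max(8.3/1.1, 24/3) = 8 servings → $4.80.
tempeh + sweet potato: the both-tight solution has a negative serving — not a feasible corner.
So the least-cost plan costs $4.80.

$4.80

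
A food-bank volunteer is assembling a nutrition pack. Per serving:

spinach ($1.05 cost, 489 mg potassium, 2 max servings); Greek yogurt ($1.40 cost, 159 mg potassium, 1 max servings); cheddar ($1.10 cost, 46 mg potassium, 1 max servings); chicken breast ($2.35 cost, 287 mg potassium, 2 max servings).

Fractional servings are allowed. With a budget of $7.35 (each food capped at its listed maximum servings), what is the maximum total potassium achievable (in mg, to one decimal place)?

Potassium per dollar: spinach 465.7, chicken breast 122.1, Greek yogurt 113.6, cheddar 41.82.
Take 2 servings of spinach: spends $2.10, +978.0 mg potassium (running total 978.0 mg).
Take 2 servings of chicken breast: spends $4.70, +574.0 mg potassium (running total 1552.0 mg).
Take 0.3929 servings of Greek yogurt: spends $0.55, +62.5 mg potassium (running total 1614.5 mg).
Greedy by best ratio exhausts the cost allowance optimally: 1614.5 mg.

1614.5 mg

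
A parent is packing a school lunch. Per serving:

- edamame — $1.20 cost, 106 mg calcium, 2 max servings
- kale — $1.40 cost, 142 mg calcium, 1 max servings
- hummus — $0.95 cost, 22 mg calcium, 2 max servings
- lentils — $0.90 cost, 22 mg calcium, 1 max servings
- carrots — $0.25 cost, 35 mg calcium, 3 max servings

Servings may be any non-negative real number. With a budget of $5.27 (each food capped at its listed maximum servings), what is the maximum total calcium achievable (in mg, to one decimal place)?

Calcium per dollar: carrots 140, kale 101.4, edamame 88.33, lentils 24.44, hummus 23.16.
Take 3 servings of carrots: spends $0.75, +105.0 mg calcium (running total 105.0 mg).
Take 1 serving of kale: spends $1.40, +142.0 mg calcium (running total 247.0 mg).
Take 2 servings of edamame: spends $2.40, +212.0 mg calcium (running total 459.0 mg).
Take 0.8 servings of lentils: spends $0.72, +17.6 mg calcium (running total 476.6 mg).
Filling greedily by calcium-per-dollar is optimal for one linear limit, giving 476.6 mg.

476.6 mg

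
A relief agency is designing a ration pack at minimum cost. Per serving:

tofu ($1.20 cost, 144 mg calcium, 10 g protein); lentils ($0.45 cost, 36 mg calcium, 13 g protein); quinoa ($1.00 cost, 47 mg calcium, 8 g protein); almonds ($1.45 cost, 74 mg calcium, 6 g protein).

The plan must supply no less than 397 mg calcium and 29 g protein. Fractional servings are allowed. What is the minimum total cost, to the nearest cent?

At the optimum either one food covers both requirements or two foods hit both targets exactly; no other combination can be cheaper.
tofu only: max(397/144, 29/10) = 2.9 servings → $3.48.
lentils only: max(397/36, 29/13) = 11.03 servings → $4.96.
quinoa only: max(397/47, 29/8) = 8.447 servings → $8.45.
almonds only: max(397/74, 29/6) = 5.365 servings → $7.78.
tofu + lentils with both tight: 2.723 servings and 0.1362 servings → $3.33.
tofu + quinoa with both tight: 2.658 servings and 0.3021 servings → $3.49.
tofu + almonds with both tight: 1.903 servings and 1.661 servings → $4.69.
lentils + quinoa: intersection lies outside the first quadrant.
lentils + almonds with both targets exact would need a negative amount; discard.
quinoa + almonds: intersection lies outside the first quadrant.
The minimum over all feasible corners is $3.33.

$3.33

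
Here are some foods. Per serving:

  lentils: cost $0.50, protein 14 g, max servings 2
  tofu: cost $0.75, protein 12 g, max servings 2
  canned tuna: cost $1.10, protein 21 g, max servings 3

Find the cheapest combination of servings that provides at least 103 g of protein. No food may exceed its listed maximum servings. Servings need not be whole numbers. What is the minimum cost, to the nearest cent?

Cost per g of protein: lentils $0.0357, canned tuna $0.0524, tofu $0.0625.
Take 2 servings of lentils: +28.0 g protein for $1.00 (total $1.00, still need 75.0 g).
Take 3 servings of canned tuna: +63.0 g protein for $3.30 (total $4.30, still need 12.0 g).
Take 1 serving of tofu: +12.0 g protein for $0.75 (total $5.05, still need 0.0 g).
Filling from the cheapest source first is optimal under one linear minimum: $5.05.

$5.05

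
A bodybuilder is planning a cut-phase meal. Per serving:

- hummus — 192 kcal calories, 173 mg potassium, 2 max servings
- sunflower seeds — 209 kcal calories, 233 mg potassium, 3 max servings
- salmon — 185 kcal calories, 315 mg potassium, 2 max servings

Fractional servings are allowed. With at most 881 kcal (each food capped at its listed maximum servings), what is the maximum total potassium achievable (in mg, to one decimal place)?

Potassium per kcal: salmon 1.703, sunflower seeds 1.115, hummus 0.901.
Take 2 servings of salmon: uses 370 kcal, +630.0 mg potassium (running total 630.0 mg).
Take 2.445 servings of sunflower seeds: uses 511 kcal, +569.7 mg potassium (running total 1199.7 mg).
Greedy by best ratio exhausts the calories allowance optimally: 1199.7 mg.

1199.7 mg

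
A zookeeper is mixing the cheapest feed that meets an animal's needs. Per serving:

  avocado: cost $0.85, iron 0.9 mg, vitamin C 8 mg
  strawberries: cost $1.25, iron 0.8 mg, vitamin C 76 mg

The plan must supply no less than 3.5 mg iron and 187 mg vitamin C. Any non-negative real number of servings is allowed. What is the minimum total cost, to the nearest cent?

$4.42

A basic optimal solution has at most two foods positive. Try each food alone and each pair with both targets met exactly.
avocado only: max(3.5/0.9, 187/8) = 23.38 servings → $19.87.
strawberries only: max(3.5/0.8, 187/76) = 4.375 servings → $5.47.
avocado + strawberries with both tight: 1.877 servings and 2.263 servings → $4.42.
The minimum over all feasible corners is $4.42.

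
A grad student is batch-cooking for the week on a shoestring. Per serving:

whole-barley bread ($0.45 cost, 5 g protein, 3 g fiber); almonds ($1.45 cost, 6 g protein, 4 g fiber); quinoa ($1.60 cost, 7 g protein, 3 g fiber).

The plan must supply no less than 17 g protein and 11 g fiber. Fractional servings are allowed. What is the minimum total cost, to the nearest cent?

$1.65

This is a tiny linear program; its minimum lies at a vertex of the feasible set. List the vertices and price them.
whole-barley bread only: max(17/5, 11/3) = 3.667 servings → $1.65.
almonds only: max(17/6, 11/4) = 2.833 servings → $4.11.
quinoa only: max(17/7, 11/3) = 3.667 servings → $5.87.
whole-barley bread + almonds with both tight: 1 serving and 2 servings → $3.35.
whole-barley bread + quinoa: the both-tight solution has a negative serving — not a feasible corner.
almonds + quinoa with both tight: 2.6 servings and 0.2 servings → $4.09.
The minimum over all feasible corners is $1.65.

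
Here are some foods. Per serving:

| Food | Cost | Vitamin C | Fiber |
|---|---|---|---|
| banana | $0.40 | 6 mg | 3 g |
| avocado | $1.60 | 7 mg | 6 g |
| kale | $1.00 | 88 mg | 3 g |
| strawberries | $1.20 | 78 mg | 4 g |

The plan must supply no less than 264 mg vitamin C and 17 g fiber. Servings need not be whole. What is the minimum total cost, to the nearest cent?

At the optimum either one food covers both requirements or two foods hit both targets exactly; no other combination can be cheaper.
banana only: max(264/6, 17/3) = 44 servings → $17.60.
avocado only: max(264/7, 17/6) = 37.71 servings → $60.34.
kale only: max(264/88, 17/3) = 5.667 servings → $5.67.
strawberries only: max(264/78, 17/4) = 4.25 servings → $5.10.
banana + avocado: intersection lies outside the first quadrant.
banana + kale with both tight: 2.862 servings and 2.805 servings → $3.95.
banana + strawberries with both tight: 1.286 servings and 3.286 servings → $4.46.
avocado + kale with both tight: 1.389 servings and 2.89 servings → $5.11.
avocado + strawberries with both tight: 0.6136 servings and 3.33 servings → $4.98.
kale + strawberries: intersection lies outside the first quadrant.
So the least-cost plan costs $3.95.

$3.95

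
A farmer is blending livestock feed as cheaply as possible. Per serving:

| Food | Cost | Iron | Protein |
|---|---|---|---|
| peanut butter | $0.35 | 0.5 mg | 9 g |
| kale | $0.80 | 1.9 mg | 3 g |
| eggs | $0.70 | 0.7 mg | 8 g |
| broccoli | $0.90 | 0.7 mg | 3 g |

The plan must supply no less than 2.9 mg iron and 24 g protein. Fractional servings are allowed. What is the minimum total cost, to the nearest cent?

peanut butter only: max(2.9/0.5, 24/9) = 5.8 servings → $2.03.
kale only: max(2.9/1.9, 24/3) = 8 servings → $6.40.
eggs only: max(2.9/0.7, 24/8) = 4.143 servings → $2.90.
broccoli only: max(2.9/0.7, 24/3) = 8 servings → $7.20.
peanut butter + kale with both tight: 2.365 servings and 0.9038 servings → $1.55.
peanut butter + eggs: intersection lies outside the first quadrant.
peanut butter + broccoli with both tight: 1.688 servings and 2.938 servings → $3.23.
kale + eggs with both tight: 0.4885 servings and 2.817 servings → $2.36.
kale + broccoli with both targets exact would need a negative amount; discard.
eggs + broccoli with both tight: 2.314 servings and 1.829 servings → $3.27.
So the least-cost plan costs $1.55.

$1.55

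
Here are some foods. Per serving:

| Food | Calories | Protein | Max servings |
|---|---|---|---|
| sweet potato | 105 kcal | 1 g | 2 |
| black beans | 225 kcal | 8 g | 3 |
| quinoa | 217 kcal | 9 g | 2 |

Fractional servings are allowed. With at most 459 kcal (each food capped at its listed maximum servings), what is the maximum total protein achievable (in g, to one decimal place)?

18.9 g

Protein per kcal: quinoa 0.04147, black beans 0.03556, sweet potato 0.009524.
Take 2 servings of quinoa: uses 434 kcal, +18.0 g protein (running total 18.0 g).
Take 0.1111 servings of black beans: uses 25 kcal, +0.9 g protein (running total 18.9 g).
Greedy by best ratio exhausts the calories allowance optimally: 18.9 g.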